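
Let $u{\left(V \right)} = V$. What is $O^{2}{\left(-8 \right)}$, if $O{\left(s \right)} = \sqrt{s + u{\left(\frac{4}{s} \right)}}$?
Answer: $- \frac{17}{2} \approx -8.5$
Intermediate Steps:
$O{\left(s \right)} = \sqrt{s + \frac{4}{s}}$
$O^{2}{\left(-8 \right)} = \left(\sqrt{-8 + \frac{4}{-8}}\right)^{2} = \left(\sqrt{-8 + 4 \left(- \frac{1}{8}\right)}\right)^{2} = \left(\sqrt{-8 - \frac{1}{2}}\right)^{2} = \left(\sqrt{- \frac{17}{2}}\right)^{2} = \left(\frac{i \sqrt{34}}{2}\right)^{2} = - \frac{17}{2}$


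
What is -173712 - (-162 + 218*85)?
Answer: -192080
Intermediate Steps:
-173712 - (-162 + 218*85) = -173712 - (-162 + 18530) = -173712 - 1*18368 = -173712 - 18368 = -192080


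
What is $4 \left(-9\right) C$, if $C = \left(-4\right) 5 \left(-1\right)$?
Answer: $-720$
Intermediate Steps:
$C = 20$ ($C = \left(-20\right) \left(-1\right) = 20$)
$4 \left(-9\right) C = 4 \left(-9\right) 20 = \left(-36\right) 20 = -720$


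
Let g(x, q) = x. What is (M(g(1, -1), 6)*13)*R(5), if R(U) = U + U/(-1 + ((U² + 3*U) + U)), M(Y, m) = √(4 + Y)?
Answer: 2925*√5/44 ≈ 148.65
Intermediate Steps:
R(U) = U + U/(-1 + U² + 4*U) (R(U) = U + U/(-1 + (U² + 4*U)) = U + U/(-1 + U² + 4*U))
(M(g(1, -1), 6)*13)*R(5) = (√(4 + 1)*13)*(5²*(4 + 5)/(-1 + 5² + 4*5)) = (√5*13)*(25*9/(-1 + 25 + 20)) = (13*√5)*(25*9/44) = (13*√5)*(25*(1/44)*9) = (13*√5)*(225/44) = 2925*√5/44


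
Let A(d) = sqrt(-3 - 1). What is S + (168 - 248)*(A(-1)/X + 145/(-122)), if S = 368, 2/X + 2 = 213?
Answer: 28248/61 - 16880*I ≈ 463.08 - 16880.0*I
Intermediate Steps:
X = 2/211 (X = 2/(-2 + 213) = 2/211 ≈ 0.0094787)
A(d) = 2*I (A(d) = sqrt(-4) = 2*I)
S + (168 - 248)*(A(-1)/X + 145/(-122)) = 368 + (168 - 248)*((2*I)/(2/211) + 145/(-122)) = 368 - 80*((2*I)*(211/2) + 145*(-1/122)) = 368 - 80*(211*I - 145/122) = 368 - 80*(-145/122 + 211*I) = 368 + (5800/61 - 16880*I) = 28248/61 - 16880*I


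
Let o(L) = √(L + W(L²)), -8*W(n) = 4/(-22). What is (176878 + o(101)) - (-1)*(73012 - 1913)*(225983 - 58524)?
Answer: 11906344319 + √48895/22 ≈ 1.1906e+10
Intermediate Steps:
W(n) = 1/44 (W(n) = -1/(2*(-22)) = -(-1)/(2*22) = -⅛*(-2/11) = 1/44)
o(L) = √(1/44 + L) (o(L) = √(L + 1/44) = √(1/44 + L))
(176878 + o(101)) - (-1)*(73012 - 1913)*(225983 - 58524) = (176878 + √(11 + 484*101)/22) - (-1)*(73012 - 1913)*(225983 - 58524) = (176878 + √(11 + 48884)/22) - (-1)*71099*167459 = (176878 + √48895/22) - (-1)*11906167441 = (176878 + √48895/22) - 1*(-11906167441) = (176878 + √48895/22) + 11906167441 = 11906344319 + √48895/22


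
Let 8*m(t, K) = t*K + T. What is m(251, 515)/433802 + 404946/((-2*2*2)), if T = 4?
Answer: -175666255423/3470416 ≈ -50618.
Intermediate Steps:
m(t, K) = ½ + K*t/8 (m(t, K) = (t*K + 4)/8 = (K*t + 4)/8 = (4 + K*t)/8 = ½ + K*t/8)
m(251, 515)/433802 + 404946/((-2*2*2)) = (½ + (⅛)*515*251)/433802 + 404946/((-2*2*2)) = (½ + 129265/8)*(1/433802) + 404946/((-4*2)) = (129269/8)*(1/433802) + 404946/(-8) = 129269/3470416 + 404946*(-⅛) = 129269/3470416 - 202473/4 = -175666255423/3470416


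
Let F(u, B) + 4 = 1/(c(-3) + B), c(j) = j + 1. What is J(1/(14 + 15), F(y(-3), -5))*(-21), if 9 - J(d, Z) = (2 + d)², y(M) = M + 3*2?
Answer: -85848/841 ≈ -102.08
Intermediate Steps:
y(M) = 6 + M (y(M) = M + 6 = 6 + M)
c(j) = 1 + j
F(u, B) = -4 + 1/(-2 + B) (F(u, B) = -4 + 1/((1 - 3) + B) = -4 + 1/(-2 + B))
J(d, Z) = 9 - (2 + d)²
J(1/(14 + 15), F(y(-3), -5))*(-21) = (9 - (2 + 1/(14 + 15))²)*(-21) = (9 - (2 + 1/29)²)*(-21) = (9 - (59/29)²)*(-21) = (9 - 1*3481/841)*(-21) = (9 - 3481/841)*(-21) = (4088/841)*(-21) = -85848/841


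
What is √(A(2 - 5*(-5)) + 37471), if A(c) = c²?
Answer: 10*√382 ≈ 195.45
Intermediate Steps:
√(A(2 - 5*(-5)) + 37471) = √((2 - 5*(-5))² + 37471) = √((2 + 25)² + 37471) = √(27² + 37471) = √(729 + 37471) = √38200 = 10*√382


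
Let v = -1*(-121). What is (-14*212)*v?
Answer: -359128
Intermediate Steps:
v = 121
(-14*212)*v = -14*212*121 = -2968*121 = -359128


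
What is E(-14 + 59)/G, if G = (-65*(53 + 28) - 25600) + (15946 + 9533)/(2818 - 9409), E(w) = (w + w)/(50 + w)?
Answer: -19773/644279531 ≈ -3.0690e-5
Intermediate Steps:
E(w) = 2*w/(50 + w) (E(w) = (2*w)/(50 + w) = 2*w/(50 + w))
G = -67818898/2197 (G = (-65*81 - 25600) + 25479/(-6591) = (-5265 - 25600) + 25479*(-1/6591) = -30865 - 8493/2197 = -67818898/2197 ≈ -30869.)
E(-14 + 59)/G = (2*(-14 + 59)/(50 + (-14 + 59)))/(-67818898/2197) = (2*45/(50 + 45))*(-2197/67818898) = (2*45/95)*(-2197/67818898) = (2*45*(1/95))*(-2197/67818898) = (18/19)*(-2197/67818898) = -19773/644279531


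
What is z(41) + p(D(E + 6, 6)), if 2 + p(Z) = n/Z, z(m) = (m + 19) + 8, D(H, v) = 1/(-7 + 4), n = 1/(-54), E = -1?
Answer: 1189/18 ≈ 66.056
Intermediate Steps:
n = -1/54 ≈ -0.018519
D(H, v) = -⅓ (D(H, v) = 1/(-3) = -⅓)
z(m) = 27 + m (z(m) = (19 + m) + 8 = 27 + m)
p(Z) = -2 - 1/(54*Z)
z(41) + p(D(E + 6, 6)) = (27 + 41) + (-2 - 1/(54*(-⅓))) = 68 + (-2 - 1/54*(-3)) = 68 + (-2 + 1/18) = 68 - 35/18 = 1189/18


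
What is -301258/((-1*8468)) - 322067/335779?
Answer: 49214423313/1421688286 ≈ 34.617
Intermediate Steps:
-301258/((-1*8468)) - 322067/335779 = -301258/(-8468) - 322067*1/335779 = -301258*(-1/8468) - 322067/335779 = 150629/4234 - 322067/335779 = 49214423313/1421688286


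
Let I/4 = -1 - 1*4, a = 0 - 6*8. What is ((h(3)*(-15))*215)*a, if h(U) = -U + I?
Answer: -3560400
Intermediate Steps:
a = -48 (a = 0 - 48 = -48)
I = -20 (I = 4*(-1 - 1*4) = 4*(-1 - 4) = 4*(-5) = -20)
h(U) = -20 - U (h(U) = -U - 20 = -20 - U)
((h(3)*(-15))*215)*a = (((-20 - 1*3)*(-15))*215)*(-48) = (((-20 - 3)*(-15))*215)*(-48) = (-23*(-15)*215)*(-48) = (345*215)*(-48) = 74175*(-48) = -3560400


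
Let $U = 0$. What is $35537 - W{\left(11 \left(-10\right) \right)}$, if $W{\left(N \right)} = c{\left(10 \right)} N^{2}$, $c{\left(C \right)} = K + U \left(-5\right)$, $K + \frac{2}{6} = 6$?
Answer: $- \frac{99089}{3} \approx -33030.0$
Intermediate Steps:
$K = \frac{17}{3}$ ($K = - \frac{1}{3} + 6 = \frac{17}{3} \approx 5.6667$)
$c{\left(C \right)} = \frac{17}{3}$ ($c{\left(C \right)} = \frac{17}{3} + 0 \left(-5\right) = \frac{17}{3} + 0 = \frac{17}{3}$)
$W{\left(N \right)} = \frac{17 N^{2}}{3}$
$35537 - W{\left(11 \left(-10\right) \right)} = 35537 - \frac{17 \left(11 \left(-10\right)\right)^{2}}{3} = 35537 - \frac{17 \left(-110\right)^{2}}{3} = 35537 - \frac{17}{3} \cdot 12100 = 35537 - \frac{205700}{3} = - \frac{99089}{3}$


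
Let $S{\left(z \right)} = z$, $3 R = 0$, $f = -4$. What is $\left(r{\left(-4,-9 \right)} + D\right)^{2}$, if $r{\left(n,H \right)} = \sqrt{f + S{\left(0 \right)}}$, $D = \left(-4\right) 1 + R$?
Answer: $12 - 16 i \approx 12.0 - 16.0 i$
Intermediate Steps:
$R = 0$ ($R = \frac{1}{3} \cdot 0 = 0$)
$D = -4$ ($D = \left(-4\right) 1 + 0 = -4 + 0 = -4$)
$r{\left(n,H \right)} = 2 i$ ($r{\left(n,H \right)} = \sqrt{-4 + 0} = \sqrt{-4} = 2 i$)
$\left(r{\left(-4,-9 \right)} + D\right)^{2} = \left(2 i - 4\right)^{2} = \left(-4 + 2 i\right)^{2}$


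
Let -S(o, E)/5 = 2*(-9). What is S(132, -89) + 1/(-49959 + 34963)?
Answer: 1349639/14996 ≈ 90.000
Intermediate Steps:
S(o, E) = 90 (S(o, E) = -10*(-9) = -5*(-18) = 90)
S(132, -89) + 1/(-49959 + 34963) = 90 + 1/(-49959 + 34963) = 90 + 1/(-14996) = 90 - 1/14996 = 1349639/14996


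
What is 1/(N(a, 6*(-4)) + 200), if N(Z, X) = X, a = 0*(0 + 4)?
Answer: 1/176 ≈ 0.0056818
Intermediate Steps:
a = 0 (a = 0*4 = 0)
1/(N(a, 6*(-4)) + 200) = 1/(6*(-4) + 200) = 1/(-24 + 200) = 1/176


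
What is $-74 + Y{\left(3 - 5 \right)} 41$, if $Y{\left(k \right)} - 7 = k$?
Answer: $131$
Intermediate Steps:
$Y{\left(k \right)} = 7 + k$
$-74 + Y{\left(3 - 5 \right)} 41 = -74 + \left(7 + \left(3 - 5\right)\right) 41 = -74 + \left(7 - 2\right) 41 = -74 + 5 \cdot 41 = -74 + 205 = 131$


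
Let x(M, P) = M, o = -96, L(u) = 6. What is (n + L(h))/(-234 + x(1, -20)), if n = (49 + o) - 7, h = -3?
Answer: 48/233 ≈ 0.20601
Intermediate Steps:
n = -54 (n = (49 - 96) - 7 = -47 - 7 = -54)
(n + L(h))/(-234 + x(1, -20)) = (-54 + 6)/(-234 + 1) = -48/(-233) = -48*(-1/233) = 48/233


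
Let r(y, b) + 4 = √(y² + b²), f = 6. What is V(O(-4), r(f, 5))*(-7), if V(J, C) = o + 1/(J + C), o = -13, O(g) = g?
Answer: 329/3 + 7*√61/3 ≈ 127.89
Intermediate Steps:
r(y, b) = -4 + √(b² + y²) (r(y, b) = -4 + √(y² + b²) = -4 + √(b² + y²))
V(J, C) = -13 + 1/(C + J) (V(J, C) = -13 + 1/(J + C) = -13 + 1/(C + J))
V(O(-4), r(f, 5))*(-7) = ((1 - 13*(-4 + √(5² + 6²)) - 13*(-4))/((-4 + √(5² + 6²)) - 4))*(-7) = ((1 - 13*(-4 + √(25 + 36)) + 52)/((-4 + √(25 + 36)) - 4))*(-7) = ((1 - 13*(-4 + √61) + 52)/((-4 + √61) - 4))*(-7) = ((1 + (52 - 13*√61) + 52)/(-8 + √61))*(-7) = ((105 - 13*√61)/(-8 + √61))*(-7) = -7*(105 - 13*√61)/(-8 + √61)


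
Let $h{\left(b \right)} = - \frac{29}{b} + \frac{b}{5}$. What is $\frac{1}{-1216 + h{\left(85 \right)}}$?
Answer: $- \frac{85}{101944} \approx -0.00083379$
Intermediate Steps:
$h{\left(b \right)} = - \frac{29}{b} + \frac{b}{5}$ ($h{\left(b \right)} = - \frac{29}{b} + b \frac{1}{5} = - \frac{29}{b} + \frac{b}{5}$)
$\frac{1}{-1216 + h{\left(85 \right)}} = \frac{1}{-1216 + \left(- \frac{29}{85} + \frac{1}{5} \cdot 85\right)} = \frac{1}{-1216 + \left(\left(-29\right) \frac{1}{85} + 17\right)} = \frac{1}{-1216 + \left(- \frac{29}{85} + 17\right)} = \frac{1}{-1216 + \frac{1416}{85}} = \frac{1}{- \frac{101944}{85}} = - \frac{85}{101944}$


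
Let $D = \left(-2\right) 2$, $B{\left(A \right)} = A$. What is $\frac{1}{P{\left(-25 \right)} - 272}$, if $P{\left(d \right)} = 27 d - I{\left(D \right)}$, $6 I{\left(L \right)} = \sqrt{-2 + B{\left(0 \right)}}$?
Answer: $- \frac{17046}{16142563} + \frac{3 i \sqrt{2}}{16142563} \approx -0.001056 + 2.6282 \cdot 10^{-7} i$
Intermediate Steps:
$D = -4$
$I{\left(L \right)} = \frac{i \sqrt{2}}{6}$ ($I{\left(L \right)} = \frac{\sqrt{-2 + 0}}{6} = \frac{\sqrt{-2}}{6} = \frac{i \sqrt{2}}{6}$)
$P{\left(d \right)} = 27 d - \frac{i \sqrt{2}}{6}$
$\frac{1}{P{\left(-25 \right)} - 272} = \frac{1}{\left(27 \left(-25\right) - \frac{i \sqrt{2}}{6}\right) - 272} = \frac{1}{\left(-675 - \frac{i \sqrt{2}}{6}\right) - 272} = \frac{1}{-947 - \frac{i \sqrt{2}}{6}}$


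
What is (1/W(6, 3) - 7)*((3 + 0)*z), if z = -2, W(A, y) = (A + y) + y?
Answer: 83/2 ≈ 41.500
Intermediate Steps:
W(A, y) = A + 2*y
(1/W(6, 3) - 7)*((3 + 0)*z) = (1/(6 + 2*3) - 7)*((3 + 0)*(-2)) = (1/(6 + 6) - 7)*(3*(-2)) = (1/12 - 7)*(-6) = -83/12*(-6) = 83/2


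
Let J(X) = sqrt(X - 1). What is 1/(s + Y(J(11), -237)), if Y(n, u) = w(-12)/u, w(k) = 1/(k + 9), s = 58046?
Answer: 711/41270707 ≈ 1.7228e-5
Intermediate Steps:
J(X) = sqrt(-1 + X)
w(k) = 1/(9 + k)
Y(n, u) = -1/(3*u) (Y(n, u) = 1/((9 - 12)*u) = 1/((-3)*u) = -1/(3*u))
1/(s + Y(J(11), -237)) = 1/(58046 - 1/3/(-237)) = 1/(58046 - 1/3*(-1/237)) = 1/(58046 + 1/711) = 1/(41270707/711) = 711/41270707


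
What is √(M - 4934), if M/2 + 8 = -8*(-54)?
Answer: 3*I*√454 ≈ 63.922*I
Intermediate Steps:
M = 848 (M = -16 + 2*(-8*(-54)) = -16 + 2*432 = -16 + 864 = 848)
√(M - 4934) = √(848 - 4934) = √(-4086) = 3*I*√454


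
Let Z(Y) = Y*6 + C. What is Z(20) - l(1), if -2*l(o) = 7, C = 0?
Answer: 247/2 ≈ 123.50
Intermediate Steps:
l(o) = -7/2 (l(o) = -½*7 = -7/2)
Z(Y) = 6*Y (Z(Y) = Y*6 + 0 = 6*Y + 0 = 6*Y)
Z(20) - l(1) = 6*20 - 1*(-7/2) = 120 + 7/2 = 247/2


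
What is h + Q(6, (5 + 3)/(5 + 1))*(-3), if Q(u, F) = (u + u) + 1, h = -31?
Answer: -70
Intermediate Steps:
Q(u, F) = 1 + 2*u (Q(u, F) = 2*u + 1 = 1 + 2*u)
h + Q(6, (5 + 3)/(5 + 1))*(-3) = -31 + (1 + 2*6)*(-3) = -31 + (1 + 12)*(-3) = -31 + 13*(-3) = -31 - 39 = -70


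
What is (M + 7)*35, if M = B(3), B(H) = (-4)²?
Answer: 805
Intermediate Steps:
B(H) = 16
M = 16
(M + 7)*35 = (16 + 7)*35 = 23*35 = 805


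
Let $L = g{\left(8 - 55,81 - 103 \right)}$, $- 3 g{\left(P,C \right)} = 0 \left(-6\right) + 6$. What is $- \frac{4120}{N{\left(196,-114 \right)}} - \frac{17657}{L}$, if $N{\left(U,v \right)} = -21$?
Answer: $\frac{379037}{42} \approx 9024.7$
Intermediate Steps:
$g{\left(P,C \right)} = -2$ ($g{\left(P,C \right)} = - \frac{0 \left(-6\right) + 6}{3} = - \frac{0 + 6}{3} = \left(- \frac{1}{3}\right) 6 = -2$)
$L = -2$
$- \frac{4120}{N{\left(196,-114 \right)}} - \frac{17657}{L} = - \frac{4120}{-21} - \frac{17657}{-2} = \left(-4120\right) \left(- \frac{1}{21}\right) - - \frac{17657}{2} = \frac{4120}{21} + \frac{17657}{2} = \frac{379037}{42}$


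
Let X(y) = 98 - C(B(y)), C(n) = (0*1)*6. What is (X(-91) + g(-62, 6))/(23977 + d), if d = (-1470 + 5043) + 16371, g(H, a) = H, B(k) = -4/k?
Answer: 36/43921 ≈ 0.00081965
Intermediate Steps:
C(n) = 0 (C(n) = 0*6 = 0)
X(y) = 98 (X(y) = 98 - 1*0 = 98 + 0 = 98)
d = 19944 (d = 3573 + 16371 = 19944)
(X(-91) + g(-62, 6))/(23977 + d) = (98 - 62)/(23977 + 19944) = 36/43921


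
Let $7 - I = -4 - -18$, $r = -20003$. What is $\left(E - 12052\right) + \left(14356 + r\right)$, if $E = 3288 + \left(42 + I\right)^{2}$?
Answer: $-13186$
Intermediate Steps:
$I = -7$ ($I = 7 - \left(-4 - -18\right) = 7 - \left(-4 + 18\right) = 7 - 14 = -7$)
$E = 4513$ ($E = 3288 + \left(42 - 7\right)^{2} = 3288 + 35^{2} = 3288 + 1225 = 4513$)
$\left(E - 12052\right) + \left(14356 + r\right) = \left(4513 - 12052\right) + \left(14356 - 20003\right) = \left(4513 - 12052\right) - 5647 = -7539 - 5647 = -13186$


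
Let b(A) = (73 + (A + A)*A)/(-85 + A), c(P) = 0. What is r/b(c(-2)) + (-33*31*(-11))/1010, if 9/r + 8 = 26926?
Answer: 5527882473/496166035 ≈ 11.141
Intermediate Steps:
r = 9/26918 (r = 9/(-8 + 26926) = 9/26918 ≈ 0.00033435)
b(A) = (73 + 2*A**2)/(-85 + A) (b(A) = (73 + (2*A)*A)/(-85 + A) = (73 + 2*A**2)/(-85 + A))
r/b(c(-2)) + (-33*31*(-11))/1010 = 9/(26918*(((73 + 2*0**2)/(-85 + 0)))) + (-33*31*(-11))/1010 = 9/(26918*(((73 + 2*0)/(-85)))) - 1023*(-11)*(1/1010) = 9/(26918*((-(73 + 0)/85))) + 11253*(1/1010) = 9/(26918*((-1/85*73))) + 11253/1010 = 9/(26918*(-73/85)) + 11253/1010 = (9/26918)*(-85/73) + 11253/1010 = -765/1965014 + 11253/1010 = 5527882473/496166035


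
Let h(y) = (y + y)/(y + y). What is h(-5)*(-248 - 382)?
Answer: -630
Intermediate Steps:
h(y) = 1 (h(y) = (2*y)/((2*y)) = (2*y)*(1/(2*y)) = 1)
h(-5)*(-248 - 382) = 1*(-248 - 382) = 1*(-630) = -630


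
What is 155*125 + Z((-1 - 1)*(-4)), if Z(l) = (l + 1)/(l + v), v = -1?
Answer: 135634/7 ≈ 19376.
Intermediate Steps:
Z(l) = (1 + l)/(-1 + l) (Z(l) = (l + 1)/(l - 1) = (1 + l)/(-1 + l))
155*125 + Z((-1 - 1)*(-4)) = 155*125 + (1 + (-1 - 1)*(-4))/(-1 + (-1 - 1)*(-4)) = 19375 + (1 - 2*(-4))/(-1 - 2*(-4)) = 19375 + (1 + 8)/(-1 + 8) = 19375 + 9/7 = 135634/7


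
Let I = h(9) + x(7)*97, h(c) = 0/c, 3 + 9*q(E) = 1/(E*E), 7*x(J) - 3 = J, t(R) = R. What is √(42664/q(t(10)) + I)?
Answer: I*√561956204810/2093 ≈ 358.16*I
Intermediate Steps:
x(J) = 3/7 + J/7
q(E) = -⅓ + 1/(9*E²) (q(E) = -⅓ + 1/(9*((E*E))) = -⅓ + 1/(9*(E²)) = -⅓ + 1/(9*E²))
h(c) = 0
I = 970/7 (I = 0 + (3/7 + (⅐)*7)*97 = 0 + (3/7 + 1)*97 = 0 + (10/7)*97 = 0 + 970/7 = 970/7 ≈ 138.57)
√(42664/q(t(10)) + I) = √(42664/(-⅓ + (⅑)/10²) + 970/7) = √(42664/(-⅓ + (⅑)*(1/100)) + 970/7) = √(42664/(-⅓ + 1/900) + 970/7) = √(42664/(-299/900) + 970/7) = √(42664*(-900/299) + 970/7) = √(-38397600/299 + 970/7) = √(-268493170/2093) = I*√561956204810/2093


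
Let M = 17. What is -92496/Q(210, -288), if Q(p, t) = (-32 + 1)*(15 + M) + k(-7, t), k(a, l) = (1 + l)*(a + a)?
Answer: -46248/1513 ≈ -30.567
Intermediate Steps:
k(a, l) = 2*a*(1 + l) (k(a, l) = (1 + l)*(2*a) = 2*a*(1 + l))
Q(p, t) = -1006 - 14*t (Q(p, t) = (-32 + 1)*(15 + 17) + 2*(-7)*(1 + t) = -31*32 + (-14 - 14*t) = -992 + (-14 - 14*t) = -1006 - 14*t)
-92496/Q(210, -288) = -92496/(-1006 - 14*(-288)) = -92496/(-1006 + 4032) = -92496/3026 = -92496*1/3026 = -46248/1513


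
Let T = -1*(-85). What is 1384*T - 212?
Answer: 117428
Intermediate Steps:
T = 85
1384*T - 212 = 1384*85 - 212 = 117640 - 212 = 117428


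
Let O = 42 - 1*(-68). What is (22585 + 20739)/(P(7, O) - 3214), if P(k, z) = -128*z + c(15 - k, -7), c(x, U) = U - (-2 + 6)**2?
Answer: -43324/17317 ≈ -2.5018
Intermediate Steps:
c(x, U) = -16 + U (c(x, U) = U - 1*4**2 = U - 1*16 = U - 16 = -16 + U)
O = 110 (O = 42 + 68 = 110)
P(k, z) = -23 - 128*z (P(k, z) = -128*z + (-16 - 7) = -128*z - 23 = -23 - 128*z)
(22585 + 20739)/(P(7, O) - 3214) = (22585 + 20739)/((-23 - 128*110) - 3214) = 43324/((-23 - 14080) - 3214) = 43324/(-14103 - 3214) = 43324/(-17317) = 43324*(-1/17317) = -43324/17317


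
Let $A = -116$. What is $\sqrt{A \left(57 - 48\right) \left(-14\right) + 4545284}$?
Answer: $10 \sqrt{45599} \approx 2135.4$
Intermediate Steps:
$\sqrt{A \left(57 - 48\right) \left(-14\right) + 4545284} = \sqrt{- 116 \left(57 - 48\right) \left(-14\right) + 4545284} = \sqrt{\left(-116\right) 9 \left(-14\right) + 4545284} = \sqrt{\left(-1044\right) \left(-14\right) + 4545284} = \sqrt{14616 + 4545284} = \sqrt{4559900} = 10 \sqrt{45599}$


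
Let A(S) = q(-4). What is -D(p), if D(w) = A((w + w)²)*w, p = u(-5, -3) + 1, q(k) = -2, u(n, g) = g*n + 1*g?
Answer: 26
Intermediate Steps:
u(n, g) = g + g*n (u(n, g) = g*n + g = g + g*n)
A(S) = -2
p = 13 (p = -3*(1 - 5) + 1 = -3*(-4) + 1 = 12 + 1 = 13)
D(w) = -2*w
-D(p) = -(-2)*13 = -1*(-26) = 26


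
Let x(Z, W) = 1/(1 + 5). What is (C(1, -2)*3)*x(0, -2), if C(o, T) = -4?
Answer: -2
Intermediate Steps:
x(Z, W) = 1/6
(C(1, -2)*3)*x(0, -2) = -4*3*(1/6) = -12*1/6 = -2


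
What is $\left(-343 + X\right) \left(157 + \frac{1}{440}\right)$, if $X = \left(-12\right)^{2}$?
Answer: $- \frac{13747119}{440} \approx -31243.0$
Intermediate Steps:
$X = 144$
$\left(-343 + X\right) \left(157 + \frac{1}{440}\right) = \left(-343 + 144\right) \left(157 + \frac{1}{440}\right) = - 199 \left(157 + \frac{1}{440}\right) = \left(-199\right) \frac{69081}{440} = - \frac{13747119}{440}$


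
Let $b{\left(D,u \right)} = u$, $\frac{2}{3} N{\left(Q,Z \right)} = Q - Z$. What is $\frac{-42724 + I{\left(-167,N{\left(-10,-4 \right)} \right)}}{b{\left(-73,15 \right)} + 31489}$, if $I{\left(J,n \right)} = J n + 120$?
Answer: $- \frac{41101}{31504} \approx -1.3046$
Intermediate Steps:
$N{\left(Q,Z \right)} = - \frac{3 Z}{2} + \frac{3 Q}{2}$ ($N{\left(Q,Z \right)} = \frac{3 \left(Q - Z\right)}{2} = - \frac{3 Z}{2} + \frac{3 Q}{2}$)
$I{\left(J,n \right)} = 120 + J n$
$\frac{-42724 + I{\left(-167,N{\left(-10,-4 \right)} \right)}}{b{\left(-73,15 \right)} + 31489} = \frac{-42724 - \left(-120 + 167 \left(\left(- \frac{3}{2}\right) \left(-4\right) + \frac{3}{2} \left(-10\right)\right)\right)}{15 + 31489} = \frac{-42724 - \left(-120 + 167 \left(6 - 15\right)\right)}{31504} = \left(-42724 + \left(120 - -1503\right)\right) \frac{1}{31504} = \left(-42724 + \left(120 + 1503\right)\right) \frac{1}{31504} = \left(-42724 + 1623\right) \frac{1}{31504} = \left(-41101\right) \frac{1}{31504} = - \frac{41101}{31504}$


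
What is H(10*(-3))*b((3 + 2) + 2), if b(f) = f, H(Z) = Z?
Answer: -210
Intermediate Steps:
H(10*(-3))*b((3 + 2) + 2) = (10*(-3))*((3 + 2) + 2) = -30*(5 + 2) = -30*7 = -210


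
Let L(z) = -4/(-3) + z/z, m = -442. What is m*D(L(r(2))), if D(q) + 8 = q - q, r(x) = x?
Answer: 3536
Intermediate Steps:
L(z) = 7/3 (L(z) = -4*(-1/3) + 1 = 4/3 + 1 = 7/3)
D(q) = -8 (D(q) = -8 + (q - q) = -8 + 0 = -8)
m*D(L(r(2))) = -442*(-8) = 3536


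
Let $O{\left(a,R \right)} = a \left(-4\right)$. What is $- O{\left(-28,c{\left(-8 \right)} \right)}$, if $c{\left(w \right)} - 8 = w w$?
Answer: $-112$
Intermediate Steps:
$c{\left(w \right)} = 8 + w^{2}$ ($c{\left(w \right)} = 8 + w w = 8 + w^{2}$)
$O{\left(a,R \right)} = - 4 a$
$- O{\left(-28,c{\left(-8 \right)} \right)} = - \left(-4\right) \left(-28\right) = \left(-1\right) 112 = -112$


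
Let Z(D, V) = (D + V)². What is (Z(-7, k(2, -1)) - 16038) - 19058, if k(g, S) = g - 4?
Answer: -35015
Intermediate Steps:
k(g, S) = -4 + g
(Z(-7, k(2, -1)) - 16038) - 19058 = ((-7 + (-4 + 2))² - 16038) - 19058 = ((-7 - 2)² - 16038) - 19058 = ((-9)² - 16038) - 19058 = (81 - 16038) - 19058 = -15957 - 19058 = -35015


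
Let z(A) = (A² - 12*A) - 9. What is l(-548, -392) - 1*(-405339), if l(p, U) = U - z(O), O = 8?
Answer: 404988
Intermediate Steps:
z(A) = -9 + A² - 12*A
l(p, U) = 41 + U (l(p, U) = U - (-9 + 8² - 12*8) = U - (-9 + 64 - 96) = U - 1*(-41) = U + 41 = 41 + U)
l(-548, -392) - 1*(-405339) = (41 - 392) - 1*(-405339) = -351 + 405339 = 404988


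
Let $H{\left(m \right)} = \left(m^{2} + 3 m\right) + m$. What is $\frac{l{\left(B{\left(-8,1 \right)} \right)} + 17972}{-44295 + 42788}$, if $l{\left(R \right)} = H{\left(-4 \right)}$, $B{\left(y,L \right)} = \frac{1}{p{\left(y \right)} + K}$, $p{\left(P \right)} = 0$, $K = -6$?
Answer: $- \frac{17972}{1507} \approx -11.926$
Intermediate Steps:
$B{\left(y,L \right)} = - \frac{1}{6}$ ($B{\left(y,L \right)} = \frac{1}{0 - 6} = \frac{1}{-6} = - \frac{1}{6}$)
$H{\left(m \right)} = m^{2} + 4 m$
$l{\left(R \right)} = 0$ ($l{\left(R \right)} = - 4 \left(4 - 4\right) = \left(-4\right) 0 = 0$)
$\frac{l{\left(B{\left(-8,1 \right)} \right)} + 17972}{-44295 + 42788} = \frac{0 + 17972}{-44295 + 42788} = \frac{17972}{-1507} = 17972 \left(- \frac{1}{1507}\right) = - \frac{17972}{1507}$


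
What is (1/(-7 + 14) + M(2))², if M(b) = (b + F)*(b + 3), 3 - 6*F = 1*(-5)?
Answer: 124609/441 ≈ 282.56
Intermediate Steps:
F = 4/3 (F = ½ - (-5)/6 = ½ - ⅙*(-5) = ½ + ⅚ = 4/3 ≈ 1.3333)
M(b) = (3 + b)*(4/3 + b) (M(b) = (b + 4/3)*(b + 3) = (4/3 + b)*(3 + b) = (3 + b)*(4/3 + b))
(1/(-7 + 14) + M(2))² = (1/(-7 + 14) + (4 + 2² + (13/3)*2))² = (1/7 + (4 + 4 + 26/3))² = (⅐ + 50/3)² = (353/21)² = 124609/441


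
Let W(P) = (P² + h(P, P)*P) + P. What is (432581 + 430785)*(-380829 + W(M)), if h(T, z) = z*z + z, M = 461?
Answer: 84624420033930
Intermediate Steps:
h(T, z) = z + z² (h(T, z) = z² + z = z + z²)
W(P) = P + P² + P²*(1 + P) (W(P) = (P² + (P*(1 + P))*P) + P = (P² + P²*(1 + P)) + P = P + P² + P²*(1 + P))
(432581 + 430785)*(-380829 + W(M)) = (432581 + 430785)*(-380829 + 461*(1 + 461 + 461*(1 + 461))) = 863366*(-380829 + 461*(1 + 461 + 461*462)) = 863366*(-380829 + 461*(1 + 461 + 212982)) = 863366*(-380829 + 461*213444) = 863366*(-380829 + 98397684) = 863366*98016855 = 84624420033930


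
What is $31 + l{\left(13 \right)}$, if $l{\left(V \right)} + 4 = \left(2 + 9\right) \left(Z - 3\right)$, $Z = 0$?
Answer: $-6$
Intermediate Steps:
$l{\left(V \right)} = -37$ ($l{\left(V \right)} = -4 + \left(2 + 9\right) \left(0 - 3\right) = -4 + 11 \left(-3\right) = -4 - 33 = -37$)
$31 + l{\left(13 \right)} = 31 - 37 = -6$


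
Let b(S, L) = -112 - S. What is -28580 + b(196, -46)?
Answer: -28888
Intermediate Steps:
-28580 + b(196, -46) = -28580 + (-112 - 1*196) = -28580 + (-112 - 196) = -28580 - 308 = -28888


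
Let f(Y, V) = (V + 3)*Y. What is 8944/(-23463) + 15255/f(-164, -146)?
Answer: 13470307/50023116 ≈ 0.26928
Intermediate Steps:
f(Y, V) = Y*(3 + V) (f(Y, V) = (3 + V)*Y = Y*(3 + V))
8944/(-23463) + 15255/f(-164, -146) = 8944/(-23463) + 15255/((-164*(3 - 146))) = 8944*(-1/23463) + 15255/((-164*(-143))) = -8944/23463 + 15255/23452 = 13470307/50023116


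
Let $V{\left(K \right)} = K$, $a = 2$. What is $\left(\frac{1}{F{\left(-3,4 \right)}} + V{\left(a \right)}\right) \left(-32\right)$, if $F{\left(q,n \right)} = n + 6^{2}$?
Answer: $- \frac{324}{5} \approx -64.8$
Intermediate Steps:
$F{\left(q,n \right)} = 36 + n$ ($F{\left(q,n \right)} = n + 36 = 36 + n$)
$\left(\frac{1}{F{\left(-3,4 \right)}} + V{\left(a \right)}\right) \left(-32\right) = \left(\frac{1}{36 + 4} + 2\right) \left(-32\right) = \left(\frac{1}{40} + 2\right) \left(-32\right) = \frac{81}{40} \left(-32\right) = - \frac{324}{5}$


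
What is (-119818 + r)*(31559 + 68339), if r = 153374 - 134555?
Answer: -10089598102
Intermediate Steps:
r = 18819
(-119818 + r)*(31559 + 68339) = (-119818 + 18819)*(31559 + 68339) = -100999*99898 = -10089598102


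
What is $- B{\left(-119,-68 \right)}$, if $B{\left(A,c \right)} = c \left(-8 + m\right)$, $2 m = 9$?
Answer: $-238$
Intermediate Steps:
$m = \frac{9}{2}$ ($m = \frac{1}{2} \cdot 9 = \frac{9}{2} \approx 4.5$)
$B{\left(A,c \right)} = - \frac{7 c}{2}$ ($B{\left(A,c \right)} = c \left(-8 + \frac{9}{2}\right) = c \left(- \frac{7}{2}\right) = - \frac{7 c}{2}$)
$- B{\left(-119,-68 \right)} = - \frac{\left(-7\right) \left(-68\right)}{2} = \left(-1\right) 238 = -238$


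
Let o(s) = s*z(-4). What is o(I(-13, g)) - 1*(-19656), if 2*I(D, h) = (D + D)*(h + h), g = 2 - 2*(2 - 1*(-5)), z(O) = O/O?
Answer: 19968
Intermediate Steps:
z(O) = 1
g = -12 (g = 2 - 2*(2 + 5) = 2 - 2*7 = 2 - 14 = -12)
I(D, h) = 2*D*h (I(D, h) = ((D + D)*(h + h))/2 = ((2*D)*(2*h))/2 = (4*D*h)/2 = 2*D*h)
o(s) = s (o(s) = s*1 = s)
o(I(-13, g)) - 1*(-19656) = 2*(-13)*(-12) - 1*(-19656) = 312 + 19656 = 19968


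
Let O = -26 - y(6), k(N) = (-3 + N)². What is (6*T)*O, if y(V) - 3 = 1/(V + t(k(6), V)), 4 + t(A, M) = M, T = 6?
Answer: -2097/2 ≈ -1048.5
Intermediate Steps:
t(A, M) = -4 + M
y(V) = 3 + 1/(-4 + 2*V) (y(V) = 3 + 1/(V + (-4 + V)) = 3 + 1/(-4 + 2*V))
O = -233/8 (O = -26 - (-11 + 6*6)/(2*(-2 + 6)) = -26 - (-11 + 36)/(2*4) = -26 - 25/(2*4) = -26 - 1*25/8 = -26 - 25/8 = -233/8 ≈ -29.125)
(6*T)*O = (6*6)*(-233/8) = 36*(-233/8) = -2097/2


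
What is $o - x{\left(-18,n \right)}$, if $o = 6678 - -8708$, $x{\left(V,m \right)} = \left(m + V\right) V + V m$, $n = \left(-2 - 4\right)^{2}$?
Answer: $16358$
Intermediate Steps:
$n = 36$ ($n = \left(-6\right)^{2} = 36$)
$x{\left(V,m \right)} = V m + V \left(V + m\right)$ ($x{\left(V,m \right)} = \left(V + m\right) V + V m = V \left(V + m\right) + V m = V m + V \left(V + m\right)$)
$o = 15386$ ($o = 6678 + 8708 = 15386$)
$o - x{\left(-18,n \right)} = 15386 - - 18 \left(-18 + 2 \cdot 36\right) = 15386 - - 18 \left(-18 + 72\right) = 15386 - \left(-18\right) 54 = 15386 - -972 = 15386 + 972 = 16358$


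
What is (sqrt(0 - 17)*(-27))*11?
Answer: -297*I*sqrt(17) ≈ -1224.6*I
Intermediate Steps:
(sqrt(0 - 17)*(-27))*11 = (sqrt(-17)*(-27))*11 = ((I*sqrt(17))*(-27))*11 = -27*I*sqrt(17)*11 = -297*I*sqrt(17)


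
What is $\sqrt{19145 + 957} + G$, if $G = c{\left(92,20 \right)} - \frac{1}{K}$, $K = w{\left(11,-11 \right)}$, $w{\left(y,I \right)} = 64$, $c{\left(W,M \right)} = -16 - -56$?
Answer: $\frac{2559}{64} + 23 \sqrt{38} \approx 181.77$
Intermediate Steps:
$c{\left(W,M \right)} = 40$ ($c{\left(W,M \right)} = -16 + 56 = 40$)
$K = 64$
$G = \frac{2559}{64}$ ($G = 40 - \frac{1}{64} = \frac{2559}{64} \approx 39.984$)
$\sqrt{19145 + 957} + G = \sqrt{19145 + 957} + \frac{2559}{64} = \sqrt{20102} + \frac{2559}{64} = 23 \sqrt{38} + \frac{2559}{64} = \frac{2559}{64} + 23 \sqrt{38}$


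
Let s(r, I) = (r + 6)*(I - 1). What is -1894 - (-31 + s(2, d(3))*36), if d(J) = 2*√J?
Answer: -1575 - 576*√3 ≈ -2572.7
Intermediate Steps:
s(r, I) = (-1 + I)*(6 + r) (s(r, I) = (6 + r)*(-1 + I) = (-1 + I)*(6 + r))
-1894 - (-31 + s(2, d(3))*36) = -1894 - (-31 + (-6 - 1*2 + 6*(2*√3) + (2*√3)*2)*36) = -1894 - (-31 + (-6 - 2 + 12*√3 + 4*√3)*36) = -1894 - (-31 + (-8 + 16*√3)*36) = -1894 - (-31 + (-288 + 576*√3)) = -1894 - (-319 + 576*√3) = -1894 + (319 - 576*√3) = -1575 - 576*√3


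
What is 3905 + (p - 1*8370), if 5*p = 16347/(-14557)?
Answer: -325001372/72785 ≈ -4465.2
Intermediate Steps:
p = -16347/72785 (p = (16347/(-14557))/5 = (16347*(-1/14557))/5 = (1/5)*(-16347/14557) = -16347/72785 ≈ -0.22459)
3905 + (p - 1*8370) = 3905 + (-16347/72785 - 1*8370) = 3905 + (-16347/72785 - 8370) = 3905 - 609226797/72785 = -325001372/72785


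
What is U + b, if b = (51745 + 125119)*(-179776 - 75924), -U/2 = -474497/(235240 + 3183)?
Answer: -10782471506241406/238423 ≈ -4.5224e+10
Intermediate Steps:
U = 948994/238423 (U = -(-948994)/(235240 + 3183) = -(-948994)/238423 = -2*(-474497/238423) = 948994/238423 ≈ 3.9803)
b = -45224124800 (b = 176864*(-255700) = -45224124800)
U + b = 948994/238423 - 45224124800 = -10782471506241406/238423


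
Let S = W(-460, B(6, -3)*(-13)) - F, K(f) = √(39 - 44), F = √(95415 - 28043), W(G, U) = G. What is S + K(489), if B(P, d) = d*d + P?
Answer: -460 - 2*√16843 + I*√5 ≈ -719.56 + 2.2361*I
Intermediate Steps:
B(P, d) = P + d² (B(P, d) = d² + P = P + d²)
F = 2*√16843 (F = √67372 = 2*√16843 ≈ 259.56)
K(f) = I*√5 (K(f) = √(-5) = I*√5)
S = -460 - 2*√16843 ≈ -719.56
S + K(489) = (-460 - 2*√16843) + I*√5 = -460 - 2*√16843 + I*√5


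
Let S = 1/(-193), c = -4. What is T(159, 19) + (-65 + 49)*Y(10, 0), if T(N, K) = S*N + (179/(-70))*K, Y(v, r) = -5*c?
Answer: -4990723/13510 ≈ -369.41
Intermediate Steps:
S = -1/193 ≈ -0.0051813
Y(v, r) = 20 (Y(v, r) = -5*(-4) = 20)
T(N, K) = -179*K/70 - N/193 (T(N, K) = -N/193 + (179/(-70))*K = -N/193 + (179*(-1/70))*K = -N/193 - 179*K/70 = -179*K/70 - N/193)
T(159, 19) + (-65 + 49)*Y(10, 0) = (-179/70*19 - 1/193*159) + (-65 + 49)*20 = (-3401/70 - 159/193) - 16*20 = -667523/13510 - 320 = -4990723/13510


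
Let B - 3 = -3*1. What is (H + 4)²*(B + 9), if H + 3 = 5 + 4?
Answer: 900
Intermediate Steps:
H = 6 (H = -3 + (5 + 4) = -3 + 9 = 6)
B = 0 (B = 3 - 3*1 = 3 - 3 = 0)
(H + 4)²*(B + 9) = (6 + 4)²*(0 + 9) = 10²*9 = 100*9 = 900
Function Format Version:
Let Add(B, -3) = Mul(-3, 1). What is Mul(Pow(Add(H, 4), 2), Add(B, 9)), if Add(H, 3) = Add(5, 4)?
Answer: 900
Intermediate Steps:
H = 6 (H = Add(-3, Add(5, 4)) = Add(-3, 9) = 6)
B = 0 (B = Add(3, Mul(-3, 1)) = Add(3, -3) = 0)
Mul(Pow(Add(H, 4), 2), Add(B, 9)) = Mul(Pow(Add(6, 4), 2), Add(0, 9)) = Mul(Pow(10, 2), 9) = Mul(100, 9) = 900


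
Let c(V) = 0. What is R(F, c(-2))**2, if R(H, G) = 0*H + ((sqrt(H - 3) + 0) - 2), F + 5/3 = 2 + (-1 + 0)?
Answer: (6 - I*sqrt(33))**2/9 ≈ 0.33333 - 7.6594*I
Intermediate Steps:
F = -2/3 (F = -5/3 + (2 + (-1 + 0)) = -5/3 + (2 - 1) = -5/3 + 1 = -2/3 ≈ -0.66667)
R(H, G) = -2 + sqrt(-3 + H) (R(H, G) = 0 + ((sqrt(-3 + H) + 0) - 2) = 0 + (sqrt(-3 + H) - 2) = 0 + (-2 + sqrt(-3 + H)) = -2 + sqrt(-3 + H))
R(F, c(-2))**2 = (-2 + sqrt(-3 - 2/3))**2 = (-2 + sqrt(-11/3))**2 = (-2 + I*sqrt(33)/3)**2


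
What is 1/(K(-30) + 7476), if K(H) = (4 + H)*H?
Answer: 1/8256 ≈ 0.00012112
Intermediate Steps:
K(H) = H*(4 + H)
1/(K(-30) + 7476) = 1/(-30*(4 - 30) + 7476) = 1/(-30*(-26) + 7476) = 1/(780 + 7476) = 1/8256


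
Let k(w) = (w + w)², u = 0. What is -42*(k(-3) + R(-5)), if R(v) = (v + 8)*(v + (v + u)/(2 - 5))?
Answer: -1092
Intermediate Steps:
k(w) = 4*w² (k(w) = (2*w)² = 4*w²)
R(v) = 2*v*(8 + v)/3 (R(v) = (v + 8)*(v + (v + 0)/(2 - 5)) = (8 + v)*(v + v/(-3)) = (8 + v)*(v + v*(-⅓)) = (8 + v)*(v - v/3) = (8 + v)*(2*v/3) = 2*v*(8 + v)/3)
-42*(k(-3) + R(-5)) = -42*(4*(-3)² + (⅔)*(-5)*(8 - 5)) = -42*(4*9 + (⅔)*(-5)*3) = -42*(36 - 10) = -42*26 = -1092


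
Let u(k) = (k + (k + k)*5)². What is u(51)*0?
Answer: 0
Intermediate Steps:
u(k) = 121*k² (u(k) = (k + (2*k)*5)² = (k + 10*k)² = (11*k)² = 121*k²)
u(51)*0 = (121*51²)*0 = (121*2601)*0 = 314721*0 = 0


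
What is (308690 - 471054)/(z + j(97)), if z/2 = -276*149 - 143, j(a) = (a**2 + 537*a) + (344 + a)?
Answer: 162364/20595 ≈ 7.8837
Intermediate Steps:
j(a) = 344 + a**2 + 538*a
z = -82534 (z = 2*(-276*149 - 143) = 2*(-41124 - 143) = 2*(-41267) = -82534)
(308690 - 471054)/(z + j(97)) = (308690 - 471054)/(-82534 + (344 + 97**2 + 538*97)) = -162364/(-82534 + (344 + 9409 + 52186)) = -162364/(-82534 + 61939) = -162364/(-20595) = -162364*(-1/20595) = 162364/20595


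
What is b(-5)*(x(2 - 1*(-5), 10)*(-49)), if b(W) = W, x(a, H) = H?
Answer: 2450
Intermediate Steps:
b(-5)*(x(2 - 1*(-5), 10)*(-49)) = -50*(-49) = -5*(-490) = 2450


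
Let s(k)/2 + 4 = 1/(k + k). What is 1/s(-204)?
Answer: -204/1633 ≈ -0.12492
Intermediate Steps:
s(k) = -8 + 1/k (s(k) = -8 + 2/(k + k) = -8 + 2/((2*k)) = -8 + 2*(1/(2*k)) = -8 + 1/k)
1/s(-204) = 1/(-8 + 1/(-204)) = 1/(-8 - 1/204) = 1/(-1633/204) = -204/1633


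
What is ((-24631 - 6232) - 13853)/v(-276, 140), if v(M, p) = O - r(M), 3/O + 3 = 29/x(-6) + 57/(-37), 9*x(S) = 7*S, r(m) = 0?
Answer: 5931258/37 ≈ 1.6030e+5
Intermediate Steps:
x(S) = 7*S/9 (x(S) = (7*S)/9 = 7*S/9)
O = -518/1857 (O = 3/(-3 + (29/(((7/9)*(-6))) + 57/(-37))) = 3/(-3 + (29/(-14/3) + 57*(-1/37))) = 3/(-3 + (29*(-3/14) - 57/37)) = 3/(-3 + (-87/14 - 57/37)) = 3/(-3 - 4017/518) = 3/(-5571/518) = 3*(-518/5571) = -518/1857 ≈ -0.27894)
v(M, p) = -518/1857 (v(M, p) = -518/1857 - 1*0 = -518/1857 + 0 = -518/1857)
((-24631 - 6232) - 13853)/v(-276, 140) = ((-24631 - 6232) - 13853)/(-518/1857) = (-30863 - 13853)*(-1857/518) = -44716*(-1857/518) = 5931258/37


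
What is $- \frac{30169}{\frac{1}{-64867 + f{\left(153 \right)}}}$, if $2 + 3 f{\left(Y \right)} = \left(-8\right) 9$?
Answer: $\frac{5873150075}{3} \approx 1.9577 \cdot 10^{9}$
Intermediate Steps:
$f{\left(Y \right)} = - \frac{74}{3}$ ($f{\left(Y \right)} = - \frac{2}{3} + \frac{\left(-8\right) 9}{3} = - \frac{2}{3} + \frac{1}{3} \left(-72\right) = - \frac{2}{3} - 24 = - \frac{74}{3}$)
$- \frac{30169}{\frac{1}{-64867 + f{\left(153 \right)}}} = - \frac{30169}{\frac{1}{-64867 - \frac{74}{3}}} = - \frac{30169}{\frac{1}{- \frac{194675}{3}}} = - \frac{30169}{- \frac{3}{194675}} = \left(-30169\right) \left(- \frac{194675}{3}\right) = \frac{5873150075}{3}$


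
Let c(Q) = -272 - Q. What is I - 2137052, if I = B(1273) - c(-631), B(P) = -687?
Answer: -2138098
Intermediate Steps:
I = -1046 (I = -687 - (-272 - 1*(-631)) = -687 - (-272 + 631) = -687 - 1*359 = -687 - 359 = -1046)
I - 2137052 = -1046 - 2137052 = -2138098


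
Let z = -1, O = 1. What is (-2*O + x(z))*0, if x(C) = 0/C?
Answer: 0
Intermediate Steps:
x(C) = 0
(-2*O + x(z))*0 = (-2*1 + 0)*0 = (-2 + 0)*0 = -2*0 = 0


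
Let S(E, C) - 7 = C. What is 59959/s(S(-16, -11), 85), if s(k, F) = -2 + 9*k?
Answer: -59959/38 ≈ -1577.9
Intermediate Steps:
S(E, C) = 7 + C
59959/s(S(-16, -11), 85) = 59959/(-2 + 9*(7 - 11)) = 59959/(-2 + 9*(-4)) = 59959/(-2 - 36) = 59959/(-38) = 59959*(-1/38) = -59959/38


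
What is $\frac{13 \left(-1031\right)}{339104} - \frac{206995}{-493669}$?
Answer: $\frac{63576186873}{167405132576} \approx 0.37977$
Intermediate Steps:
$\frac{13 \left(-1031\right)}{339104} - \frac{206995}{-493669} = \left(-13403\right) \frac{1}{339104} - - \frac{206995}{493669} = - \frac{13403}{339104} + \frac{206995}{493669} = \frac{63576186873}{167405132576}$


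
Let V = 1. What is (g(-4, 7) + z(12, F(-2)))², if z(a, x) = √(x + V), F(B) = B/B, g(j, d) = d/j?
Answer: 81/16 - 7*√2/2 ≈ 0.11275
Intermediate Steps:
F(B) = 1
z(a, x) = √(1 + x) (z(a, x) = √(x + 1) = √(1 + x))
(g(-4, 7) + z(12, F(-2)))² = (7/(-4) + √(1 + 1))² = (7*(-¼) + √2)² = (-7/4 + √2)²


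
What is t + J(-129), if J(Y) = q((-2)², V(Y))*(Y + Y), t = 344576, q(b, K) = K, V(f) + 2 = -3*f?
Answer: 245246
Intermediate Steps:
V(f) = -2 - 3*f
J(Y) = 2*Y*(-2 - 3*Y) (J(Y) = (-2 - 3*Y)*(Y + Y) = (-2 - 3*Y)*(2*Y) = 2*Y*(-2 - 3*Y))
t + J(-129) = 344576 - 2*(-129)*(2 + 3*(-129)) = 344576 - 2*(-129)*(2 - 387) = 344576 - 2*(-129)*(-385) = 344576 - 99330 = 245246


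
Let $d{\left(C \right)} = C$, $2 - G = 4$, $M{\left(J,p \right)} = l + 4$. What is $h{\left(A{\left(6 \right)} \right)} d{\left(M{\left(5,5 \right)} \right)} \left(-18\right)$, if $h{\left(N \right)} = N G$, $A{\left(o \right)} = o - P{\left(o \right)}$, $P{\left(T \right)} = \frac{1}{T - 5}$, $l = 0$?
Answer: $720$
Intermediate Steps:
$P{\left(T \right)} = \frac{1}{-5 + T}$
$M{\left(J,p \right)} = 4$ ($M{\left(J,p \right)} = 0 + 4 = 4$)
$G = -2$ ($G = 2 - 4 = -2$)
$A{\left(o \right)} = o - \frac{1}{-5 + o}$
$h{\left(N \right)} = - 2 N$ ($h{\left(N \right)} = N \left(-2\right) = - 2 N$)
$h{\left(A{\left(6 \right)} \right)} d{\left(M{\left(5,5 \right)} \right)} \left(-18\right) = - 2 \frac{-1 + 6 \left(-5 + 6\right)}{-5 + 6} \cdot 4 \left(-18\right) = - 2 \frac{-1 + 6 \cdot 1}{1} \cdot 4 \left(-18\right) = - 2 \cdot 1 \left(-1 + 6\right) 4 \left(-18\right) = - 2 \cdot 1 \cdot 5 \cdot 4 \left(-18\right) = \left(-2\right) 5 \cdot 4 \left(-18\right) = \left(-10\right) 4 \left(-18\right) = \left(-40\right) \left(-18\right) = 720$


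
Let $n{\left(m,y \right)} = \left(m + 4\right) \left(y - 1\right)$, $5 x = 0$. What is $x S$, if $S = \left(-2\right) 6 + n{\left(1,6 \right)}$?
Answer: $0$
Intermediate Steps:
$x = 0$ ($x = \frac{1}{5} \cdot 0 = 0$)
$n{\left(m,y \right)} = \left(-1 + y\right) \left(4 + m\right)$ ($n{\left(m,y \right)} = \left(4 + m\right) \left(-1 + y\right) = \left(-1 + y\right) \left(4 + m\right)$)
$S = 13$ ($S = \left(-2\right) 6 + \left(-4 - 1 + 4 \cdot 6 + 1 \cdot 6\right) = -12 + \left(-4 - 1 + 24 + 6\right) = -12 + 25 = 13$)
$x S = 0 \cdot 13 = 0$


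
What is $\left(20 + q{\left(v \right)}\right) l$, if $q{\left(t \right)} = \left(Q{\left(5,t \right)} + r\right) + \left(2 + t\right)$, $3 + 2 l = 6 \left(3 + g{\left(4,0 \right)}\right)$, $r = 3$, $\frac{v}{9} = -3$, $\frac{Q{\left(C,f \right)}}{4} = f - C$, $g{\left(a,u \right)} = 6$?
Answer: $-3315$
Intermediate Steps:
$Q{\left(C,f \right)} = - 4 C + 4 f$ ($Q{\left(C,f \right)} = 4 \left(f - C\right) = - 4 C + 4 f$)
$v = -27$ ($v = 9 \left(-3\right) = -27$)
$l = \frac{51}{2}$ ($l = - \frac{3}{2} + \frac{6 \left(3 + 6\right)}{2} = - \frac{3}{2} + \frac{6 \cdot 9}{2} = - \frac{3}{2} + \frac{1}{2} \cdot 54 = - \frac{3}{2} + 27 = \frac{51}{2} \approx 25.5$)
$q{\left(t \right)} = -15 + 5 t$ ($q{\left(t \right)} = \left(\left(\left(-4\right) 5 + 4 t\right) + 3\right) + \left(2 + t\right) = \left(\left(-20 + 4 t\right) + 3\right) + \left(2 + t\right) = \left(-17 + 4 t\right) + \left(2 + t\right) = -15 + 5 t$)
$\left(20 + q{\left(v \right)}\right) l = \left(20 + \left(-15 + 5 \left(-27\right)\right)\right) \frac{51}{2} = \left(20 - 150\right) \frac{51}{2} = \left(-130\right) \frac{51}{2} = -3315$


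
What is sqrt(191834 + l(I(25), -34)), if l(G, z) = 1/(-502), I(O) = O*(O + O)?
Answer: sqrt(48342934834)/502 ≈ 437.99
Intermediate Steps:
I(O) = 2*O**2 (I(O) = O*(2*O) = 2*O**2)
l(G, z) = -1/502
sqrt(191834 + l(I(25), -34)) = sqrt(191834 - 1/502) = sqrt(96300667/502) = sqrt(48342934834)/502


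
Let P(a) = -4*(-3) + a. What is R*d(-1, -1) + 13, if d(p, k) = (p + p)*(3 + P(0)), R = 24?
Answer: -707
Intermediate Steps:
P(a) = 12 + a
d(p, k) = 30*p (d(p, k) = (p + p)*(3 + (12 + 0)) = (2*p)*(3 + 12) = (2*p)*15 = 30*p)
R*d(-1, -1) + 13 = 24*(30*(-1)) + 13 = 24*(-30) + 13 = -720 + 13 = -707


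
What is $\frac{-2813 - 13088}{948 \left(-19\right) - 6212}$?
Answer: $\frac{15901}{24224} \approx 0.65641$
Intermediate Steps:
$\frac{-2813 - 13088}{948 \left(-19\right) - 6212} = - \frac{15901}{-18012 - 6212} = - \frac{15901}{-24224} = \left(-15901\right) \left(- \frac{1}{24224}\right) = \frac{15901}{24224}$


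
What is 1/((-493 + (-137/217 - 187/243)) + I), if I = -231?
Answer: -52731/38251114 ≈ -0.0013785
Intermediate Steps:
1/((-493 + (-137/217 - 187/243)) + I) = 1/((-493 + (-137/217 - 187/243)) - 231) = 1/((-493 - 73870/52731) - 231) = 1/(-26070253/52731 - 231) = 1/(-38251114/52731) = -52731/38251114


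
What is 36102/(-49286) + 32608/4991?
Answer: 713466403/122993213 ≈ 5.8009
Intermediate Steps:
36102/(-49286) + 32608/4991 = 36102*(-1/49286) + 32608*(1/4991) = -18051/24643 + 32608/4991 = 713466403/122993213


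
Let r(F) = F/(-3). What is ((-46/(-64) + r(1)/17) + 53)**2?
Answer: 7680243769/2663424 ≈ 2883.6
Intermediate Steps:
r(F) = -F/3 (r(F) = F*(-1/3) = -F/3)
((-46/(-64) + r(1)/17) + 53)**2 = ((-46/(-64) - 1/3*1/17) + 53)**2 = ((-46*(-1/64) - 1/3*1/17) + 53)**2 = ((23/32 - 1/51) + 53)**2 = (1141/1632 + 53)**2 = (87637/1632)**2 = 7680243769/2663424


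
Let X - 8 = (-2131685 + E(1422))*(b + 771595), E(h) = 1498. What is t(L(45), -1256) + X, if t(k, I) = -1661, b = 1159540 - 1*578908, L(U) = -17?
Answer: -2880496378102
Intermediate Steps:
b = 580632 (b = 1159540 - 578908 = 580632)
X = -2880496376441 (X = 8 + (-2131685 + 1498)*(580632 + 771595) = 8 - 2130187*1352227 = 8 - 2880496376449 = -2880496376441)
t(L(45), -1256) + X = -1661 - 2880496376441 = -2880496378102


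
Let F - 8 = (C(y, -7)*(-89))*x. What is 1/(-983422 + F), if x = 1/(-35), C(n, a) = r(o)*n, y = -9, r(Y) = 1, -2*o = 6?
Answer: -35/34420291 ≈ -1.0168e-6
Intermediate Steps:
o = -3 (o = -½*6 = -3)
C(n, a) = n (C(n, a) = 1*n = n)
x = -1/35 ≈ -0.028571
F = -521/35 (F = 8 - 9*(-89)*(-1/35) = 8 + 801*(-1/35) = 8 - 801/35 = -521/35 ≈ -14.886)
1/(-983422 + F) = 1/(-983422 - 521/35) = 1/(-34420291/35) = -35/34420291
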